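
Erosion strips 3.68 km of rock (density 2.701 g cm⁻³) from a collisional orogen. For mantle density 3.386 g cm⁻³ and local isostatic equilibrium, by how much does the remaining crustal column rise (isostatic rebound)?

2.94 km

Unloading: uplift u = e ρ_c/ρ_m = 3.68 km × 2.701/3.386 = 2.94 km.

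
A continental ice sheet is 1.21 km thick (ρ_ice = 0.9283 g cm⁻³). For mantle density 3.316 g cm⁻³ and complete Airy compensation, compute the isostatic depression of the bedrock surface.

Isostatic balance requires: the ice load ρ_ice t is balanced by mantle displaced below, ρ_m s.
s = t ρ_ice / ρ_m = 1.21 km × 0.9283/3.316 = 0.339 km.

0.339 km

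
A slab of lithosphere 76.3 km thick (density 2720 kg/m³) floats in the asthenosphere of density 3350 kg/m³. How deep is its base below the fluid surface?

Draft d = t ρ_obj/ρ_fluid = 76.3 km × 2720/3350 = 62 km.

62 km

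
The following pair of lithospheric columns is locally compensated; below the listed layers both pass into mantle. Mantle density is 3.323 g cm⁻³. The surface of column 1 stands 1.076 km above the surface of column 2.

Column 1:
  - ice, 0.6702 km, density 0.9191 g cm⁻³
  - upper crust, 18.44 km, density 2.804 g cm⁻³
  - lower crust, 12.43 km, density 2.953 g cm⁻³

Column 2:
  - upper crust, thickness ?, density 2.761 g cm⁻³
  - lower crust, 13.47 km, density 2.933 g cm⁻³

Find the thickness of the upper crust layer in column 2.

12.4 km

Take the compensation level at the base of the deeper column (depth z_c below the surface of column 1) and equate Σ ρ_i t_i down to z_c; mantle fills any gap and the z_c terms cancel.
Column 1: 0.6702×0.9191 + 18.44×2.804 + 12.43×2.953 + (z_c − 31.5402)×3.323
Column 2: 1.076×0 + x×2.761 + 13.47×2.933 + (z_c − 1.076 − 13.47 − x)×3.323
The z_c×3.323 term appears on both sides and cancels. Collect the known terms of each column as K = Σ(ρt)_known − 3.323 × (depth of known layers): K_1 = 89.0275308 − 3.323×31.5402 = −15.7805538; K_2 = 39.50751 − 3.323×(1.076 + 13.47) = −8.828848.
Balance: K_1 = K_2 − x×(3.323 − 2.761), so x = (K_2 − K_1)/(3.323 − 2.761) = 6.95171/0.562 = 12.4 km.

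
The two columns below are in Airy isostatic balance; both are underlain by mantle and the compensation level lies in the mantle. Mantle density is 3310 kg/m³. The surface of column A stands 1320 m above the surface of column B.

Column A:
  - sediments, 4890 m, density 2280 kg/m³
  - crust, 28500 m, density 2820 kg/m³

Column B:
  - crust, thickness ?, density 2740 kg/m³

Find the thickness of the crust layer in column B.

Take the compensation level at the base of the deeper column (depth z_c below the surface of column A) and equate Σ ρ_i t_i down to z_c; mantle fills any gap and the z_c terms cancel.
Column A: 4890×2280 + 28500×2820 + (z_c − 33390)×3310
Column B: 1320×0 + x×2740 + (z_c − 1320 − 0 − x)×3310
The z_c×3310 term appears on both sides and cancels. Collect the known terms of each column as K = Σ(ρt)_known − 3310 × (depth of known layers): K_A = 91519200 − 3310×33390 = −19001700; K_B = 0 − 3310×(1320 + 0) = −4369200.
Balance: K_A = K_B − x×(3310 − 2740), so x = (K_B − K_A)/(3310 − 2740) = 14632500/570 = 25700 m.

25700 m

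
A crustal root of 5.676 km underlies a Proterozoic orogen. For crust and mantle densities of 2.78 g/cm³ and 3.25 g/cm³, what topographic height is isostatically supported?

Equating mass per unit area of the two columns: ρ_c h = (ρ_m − ρ_c) r.
h = r (ρ_m − ρ_c) / ρ_c = 5.676 km × (3.25 − 2.78) / 2.78 = 0.96 km.

0.96 km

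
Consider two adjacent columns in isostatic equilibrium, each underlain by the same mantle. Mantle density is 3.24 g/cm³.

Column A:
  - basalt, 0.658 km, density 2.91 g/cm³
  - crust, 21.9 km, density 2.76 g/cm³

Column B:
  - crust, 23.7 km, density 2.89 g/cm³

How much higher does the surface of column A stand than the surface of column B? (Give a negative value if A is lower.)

0.751 km

For any compensation level in the mantle, the mantle terms cancel and isostasy reduces to e = (Σt_A − Σt_B) − (Σ(ρt)_A − Σ(ρt)_B) / ρ_m.
Σt_A = 22.558 km; Σt_B = 23.7 km; Σ(ρt)_A = 62.35878; Σ(ρt)_B = 68.493 (in km·g/cm³).
e = (22.558 − 23.7) − (62.35878 − 68.493) / 3.24 = 0.751 km.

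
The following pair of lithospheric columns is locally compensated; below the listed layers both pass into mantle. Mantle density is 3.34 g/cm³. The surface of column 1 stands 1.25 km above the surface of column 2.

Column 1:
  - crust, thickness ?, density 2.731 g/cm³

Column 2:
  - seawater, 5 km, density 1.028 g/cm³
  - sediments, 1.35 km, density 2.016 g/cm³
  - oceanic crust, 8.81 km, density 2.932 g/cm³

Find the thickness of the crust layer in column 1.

Take the compensation level at the base of the deeper column (depth z_c below the surface of column 1) and equate Σ ρ_i t_i down to z_c; mantle fills any gap and the z_c terms cancel.
Column 1: x×2.731 + (z_c − 0 − x)×3.34
Column 2: 1.25×0 + 5×1.028 + 1.35×2.016 + 8.81×2.932 + (z_c − 1.25 − 15.16)×3.34
The z_c×3.34 term appears on both sides and cancels. Collect the known terms of each column as K = Σ(ρt)_known − 3.34 × (depth of known layers): K_1 = 0 − 3.34×0 = 0; K_2 = 33.69252 − 3.34×(1.25 + 15.16) = −21.11688.
Balance: K_1 − x×(3.34 − 2.731) = K_2, so x = (K_1 − K_2)/(3.34 − 2.731) = 21.1169/0.609 = 34.7 km.

34.7 km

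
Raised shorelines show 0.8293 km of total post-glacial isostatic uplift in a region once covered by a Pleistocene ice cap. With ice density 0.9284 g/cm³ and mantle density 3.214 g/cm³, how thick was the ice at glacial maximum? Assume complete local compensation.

2.87 km

u = t ρ_ice/ρ_m → t = u ρ_m/ρ_ice = 0.8293 km × 3.214/0.9284 = 2.87 km.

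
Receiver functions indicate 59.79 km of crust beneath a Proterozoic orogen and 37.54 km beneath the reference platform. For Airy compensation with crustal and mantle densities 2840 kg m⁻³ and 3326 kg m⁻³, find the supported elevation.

3.25 km

Excess crust Δ = 59.79 km − 37.54 km = 22.25 km, split between elevation h and root r with h + r = Δ.
Airy balance ρ_c h = (ρ_m − ρ_c) r gives r = h ρ_c/(ρ_m − ρ_c), so h (1 + ρ_c/(ρ_m − ρ_c)) = Δ, i.e. h = Δ (ρ_m − ρ_c)/ρ_m.
h = 22.25 km × 486/3326 = 3.25 km.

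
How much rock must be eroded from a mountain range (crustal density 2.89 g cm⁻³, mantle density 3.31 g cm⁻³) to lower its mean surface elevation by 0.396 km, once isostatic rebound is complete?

3.12 km

Net drop Δ = e − u = e − e ρ_c/ρ_m = e (ρ_m − ρ_c)/ρ_m.
e = Δ ρ_m/(ρ_m − ρ_c) = 0.396 km × 3.31/0.42 = 3.12 km.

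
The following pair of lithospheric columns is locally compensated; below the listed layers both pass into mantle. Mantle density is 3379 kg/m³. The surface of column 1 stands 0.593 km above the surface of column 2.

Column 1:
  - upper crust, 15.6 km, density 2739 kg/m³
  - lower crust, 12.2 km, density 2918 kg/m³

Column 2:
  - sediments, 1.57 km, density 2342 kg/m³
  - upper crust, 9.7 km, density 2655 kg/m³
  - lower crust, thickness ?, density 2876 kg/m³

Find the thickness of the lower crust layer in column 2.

Take the compensation level at the base of the deeper column (depth z_c below the surface of column 1) and equate Σ ρ_i t_i down to z_c; mantle fills any gap and the z_c terms cancel.
Column 1: 15.6×2739 + 12.2×2918 + (z_c − 27.8)×3379
Column 2: 0.593×0 + 1.57×2342 + 9.7×2655 + x×2876 + (z_c − 0.593 − 11.27 − x)×3379
The z_c×3379 term appears on both sides and cancels. Collect the known terms of each column as K = Σ(ρt)_known − 3379 × (depth of known layers): K_1 = 78328 − 3379×27.8 = −15608.2; K_2 = 29430.44 − 3379×(0.593 + 11.27) = −10654.637.
Balance: K_1 = K_2 − x×(3379 − 2876), so x = (K_2 − K_1)/(3379 − 2876) = 4953.56/503 = 9.85 km.

9.85 km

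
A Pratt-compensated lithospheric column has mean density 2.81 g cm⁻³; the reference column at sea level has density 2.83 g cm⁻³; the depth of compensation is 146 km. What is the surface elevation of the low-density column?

1.04 km

ρ_ref D = ρ (D + h) → h = D (ρ_ref − ρ)/ρ.
h = 146 km × (2.83 − 2.81)/2.81 = 1.04 km.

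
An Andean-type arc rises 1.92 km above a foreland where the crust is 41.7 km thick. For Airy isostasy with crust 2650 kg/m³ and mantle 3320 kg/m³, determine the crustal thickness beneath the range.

Root depth r = h ρ_c / (ρ_m − ρ_c) = 1.92 km × 2650 / 670 = 7.594 km.
Total thickness = T + h + r = 41.7 km + 1.92 km + 7.594 km = 51.2 km.

51.2 km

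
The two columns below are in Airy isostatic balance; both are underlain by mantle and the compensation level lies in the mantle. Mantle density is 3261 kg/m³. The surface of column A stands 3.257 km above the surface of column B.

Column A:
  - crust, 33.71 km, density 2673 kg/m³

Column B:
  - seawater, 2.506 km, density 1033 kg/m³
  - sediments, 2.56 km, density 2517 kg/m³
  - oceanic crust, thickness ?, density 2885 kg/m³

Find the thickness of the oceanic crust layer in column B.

Take the compensation level at the base of the deeper column (depth z_c below the surface of column A) and equate Σ ρ_i t_i down to z_c; mantle fills any gap and the z_c terms cancel.
Column A: 33.71×2673 + (z_c − 33.71)×3261
Column B: 3.257×0 + 2.506×1033 + 2.56×2517 + x×2885 + (z_c − 3.257 − 5.066 − x)×3261
The z_c×3261 term appears on both sides and cancels. Collect the known terms of each column as K = Σ(ρt)_known − 3261 × (depth of known layers): K_A = 90106.83 − 3261×33.71 = −19821.48; K_B = 9032.218 − 3261×(3.257 + 5.066) = −18109.085.
Balance: K_A = K_B − x×(3261 − 2885), so x = (K_B − K_A)/(3261 − 2885) = 1712.39/376 = 4.55 km.

4.55 km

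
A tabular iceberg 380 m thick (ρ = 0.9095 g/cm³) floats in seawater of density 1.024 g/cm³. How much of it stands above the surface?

42.5 m

Floating equilibrium: submerged depth d = t ρ_obj/ρ_fluid = 380 m × 0.9095/1.024 = 337.5 m.
Freeboard = t − d = 380 m − 337.5 m = 42.5 m.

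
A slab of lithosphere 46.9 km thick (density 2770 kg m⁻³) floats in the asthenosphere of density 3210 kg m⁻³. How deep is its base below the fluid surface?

40.5 km

Draft d = t ρ_obj/ρ_fluid = 46.9 km × 2770/3210 = 40.5 km.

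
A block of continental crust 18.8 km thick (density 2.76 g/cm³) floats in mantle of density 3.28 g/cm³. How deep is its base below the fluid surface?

15.8 km

Draft d = t ρ_obj/ρ_fluid = 18.8 km × 2.76/3.28 = 15.8 km.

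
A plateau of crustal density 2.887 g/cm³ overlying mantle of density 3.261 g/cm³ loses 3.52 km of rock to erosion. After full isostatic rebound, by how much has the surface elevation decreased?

Rebound u = e ρ_c/ρ_m = 3.52 km × 2.887/3.261 = 3.116 km.
Net surface drop = e − u = 3.52 km − 3.116 km = e (ρ_m − ρ_c)/ρ_m = 0.404 km.

0.404 km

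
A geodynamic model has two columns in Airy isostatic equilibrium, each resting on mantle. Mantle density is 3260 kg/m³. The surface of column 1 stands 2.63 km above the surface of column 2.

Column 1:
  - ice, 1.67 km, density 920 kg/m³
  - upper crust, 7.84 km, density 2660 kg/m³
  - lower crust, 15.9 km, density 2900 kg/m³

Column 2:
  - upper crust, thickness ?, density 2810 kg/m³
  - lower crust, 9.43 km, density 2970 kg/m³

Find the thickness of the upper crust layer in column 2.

6.73 km

Take the compensation level at the base of the deeper column (depth z_c below the surface of column 1) and equate Σ ρ_i t_i down to z_c; mantle fills any gap and the z_c terms cancel.
Column 1: 1.67×920 + 7.84×2660 + 15.9×2900 + (z_c − 25.41)×3260
Column 2: 2.63×0 + x×2810 + 9.43×2970 + (z_c − 2.63 − 9.43 − x)×3260
The z_c×3260 term appears on both sides and cancels. Collect the known terms of each column as K = Σ(ρt)_known − 3260 × (depth of known layers): K_1 = 68500.8 − 3260×25.41 = −14335.8; K_2 = 28007.1 − 3260×(2.63 + 9.43) = −11308.5.
Balance: K_1 = K_2 − x×(3260 − 2810), so x = (K_2 − K_1)/(3260 − 2810) = 3027.3/450 = 6.73 km.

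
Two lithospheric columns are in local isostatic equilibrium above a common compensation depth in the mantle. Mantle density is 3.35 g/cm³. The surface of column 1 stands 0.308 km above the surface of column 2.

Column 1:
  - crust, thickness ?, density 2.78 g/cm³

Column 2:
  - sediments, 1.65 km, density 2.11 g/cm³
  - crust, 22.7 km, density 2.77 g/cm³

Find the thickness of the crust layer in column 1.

Take the compensation level at the base of the deeper column (depth z_c below the surface of column 1) and equate Σ ρ_i t_i down to z_c; mantle fills any gap and the z_c terms cancel.
Column 1: x×2.78 + (z_c − 0 − x)×3.35
Column 2: 0.308×0 + 1.65×2.11 + 22.7×2.77 + (z_c − 0.308 − 24.35)×3.35
The z_c×3.35 term appears on both sides and cancels. Collect the known terms of each column as K = Σ(ρt)_known − 3.35 × (depth of known layers): K_1 = 0 − 3.35×0 = 0; K_2 = 66.3605 − 3.35×(0.308 + 24.35) = −16.2438.
Balance: K_1 − x×(3.35 − 2.78) = K_2, so x = (K_1 − K_2)/(3.35 − 2.78) = 16.2438/0.57 = 28.5 km.

28.5 km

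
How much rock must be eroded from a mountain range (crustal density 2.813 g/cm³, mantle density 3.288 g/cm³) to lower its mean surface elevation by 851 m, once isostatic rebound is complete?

Net drop Δ = e − u = e − e ρ_c/ρ_m = e (ρ_m − ρ_c)/ρ_m.
e = Δ ρ_m/(ρ_m − ρ_c) = 851 m × 3.288/0.475 = 5890 m.

5890 m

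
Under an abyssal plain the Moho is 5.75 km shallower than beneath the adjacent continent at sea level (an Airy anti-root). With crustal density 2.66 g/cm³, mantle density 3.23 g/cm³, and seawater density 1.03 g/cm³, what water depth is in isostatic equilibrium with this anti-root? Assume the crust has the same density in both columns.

2.01 km

Replacing a thickness d of crust by seawater at the top must be balanced by replacing crust with mantle at the base: d (ρ_c − ρ_w) = a (ρ_m − ρ_c).
d = a (ρ_m − ρ_c)/(ρ_c − ρ_w) = 5.75 km × 0.57/1.63 = 2.01 km.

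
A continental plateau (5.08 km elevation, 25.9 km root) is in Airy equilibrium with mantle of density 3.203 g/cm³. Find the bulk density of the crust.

2.68 g/cm³

ρ_c h = (ρ_m − ρ_c) r → ρ_c (h + r) = ρ_m r → ρ_c = ρ_m r / (h + r).
ρ_c = 3.203 × 25.9 km / (5.08 km + 25.9 km) = 2.68 g/cm³.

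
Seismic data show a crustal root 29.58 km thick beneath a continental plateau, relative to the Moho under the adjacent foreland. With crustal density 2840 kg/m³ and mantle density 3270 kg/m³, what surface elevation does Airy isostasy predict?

4.48 km

Isostatic balance requires: ρ_c h = (ρ_m − ρ_c) r.
h = r (ρ_m − ρ_c) / ρ_c = 29.58 km × (3270 − 2840) / 2840 = 4.48 km.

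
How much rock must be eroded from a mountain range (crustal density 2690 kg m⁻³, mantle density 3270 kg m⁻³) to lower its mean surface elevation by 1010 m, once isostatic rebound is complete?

Net drop Δ = e − u = e − e ρ_c/ρ_m = e (ρ_m − ρ_c)/ρ_m.
e = Δ ρ_m/(ρ_m − ρ_c) = 1010 m × 3270/580 = 5690 m.

5690 m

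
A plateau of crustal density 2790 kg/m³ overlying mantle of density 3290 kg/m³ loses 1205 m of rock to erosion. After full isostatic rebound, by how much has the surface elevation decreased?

Rebound u = e ρ_c/ρ_m = 1205 m × 2790/3290 = 1022 m.
Net surface drop = e − u = 1205 m − 1022 m = e (ρ_m − ρ_c)/ρ_m = 183 m.

183 m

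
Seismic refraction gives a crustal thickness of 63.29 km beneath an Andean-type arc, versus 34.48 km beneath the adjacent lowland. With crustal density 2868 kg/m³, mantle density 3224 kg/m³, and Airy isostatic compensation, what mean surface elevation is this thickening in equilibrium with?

3.18 km

Excess crust Δ = 63.29 km − 34.48 km = 28.81 km, split between elevation h and root r with h + r = Δ.
Airy balance ρ_c h = (ρ_m − ρ_c) r gives r = h ρ_c/(ρ_m − ρ_c), so h (1 + ρ_c/(ρ_m − ρ_c)) = Δ, i.e. h = Δ (ρ_m − ρ_c)/ρ_m.
h = 28.81 km × 356/3224 = 3.18 km.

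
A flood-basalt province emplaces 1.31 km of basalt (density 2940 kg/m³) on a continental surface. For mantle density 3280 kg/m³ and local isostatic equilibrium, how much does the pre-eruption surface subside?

Subaerial loading: s = t ρ_load / ρ_m.
s = 1.31 km × 2940/3280 = 1.17 km.

1.17 km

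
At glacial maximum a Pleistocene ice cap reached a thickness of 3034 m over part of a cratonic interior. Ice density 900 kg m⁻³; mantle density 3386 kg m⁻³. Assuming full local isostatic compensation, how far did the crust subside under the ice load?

Balancing pressure at the compensation depth: the ice load ρ_ice t is balanced by mantle displaced below, ρ_m s.
s = t ρ_ice / ρ_m = 3034 m × 900/3386 = 806 m.

806 m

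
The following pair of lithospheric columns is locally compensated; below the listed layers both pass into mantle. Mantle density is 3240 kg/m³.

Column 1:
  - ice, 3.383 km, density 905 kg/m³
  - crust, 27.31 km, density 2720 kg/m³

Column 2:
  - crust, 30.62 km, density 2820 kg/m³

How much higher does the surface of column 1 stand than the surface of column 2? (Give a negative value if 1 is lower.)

For any compensation level in the mantle, the mantle terms cancel and isostasy reduces to e = (Σt_1 − Σt_2) − (Σ(ρt)_1 − Σ(ρt)_2) / ρ_m.
Σt_1 = 30.693 km; Σt_2 = 30.62 km; Σ(ρt)_1 = 77344.815; Σ(ρt)_2 = 86348.4 (in km·kg/m³).
e = (30.693 − 30.62) − (77344.815 − 86348.4) / 3240 = 2.85 km.

2.85 km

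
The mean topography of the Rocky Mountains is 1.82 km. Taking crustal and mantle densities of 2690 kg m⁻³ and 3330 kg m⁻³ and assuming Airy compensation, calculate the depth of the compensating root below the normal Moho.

7.65 km

Balancing pressure at the compensation depth: the weight of the topography is balanced by the buoyancy of the root, ρ_c h = (ρ_m − ρ_c) r.
r = h · ρ_c / (ρ_m − ρ_c) = 1.82 km × 2690 / (3330 − 2690) = 7.65 km.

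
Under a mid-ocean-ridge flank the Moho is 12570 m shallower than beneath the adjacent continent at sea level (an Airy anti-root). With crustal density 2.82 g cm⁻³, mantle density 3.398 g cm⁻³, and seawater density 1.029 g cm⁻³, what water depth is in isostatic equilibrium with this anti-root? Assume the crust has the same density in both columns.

Replacing a thickness d of crust by seawater at the top must be balanced by replacing crust with mantle at the base: d (ρ_c − ρ_w) = a (ρ_m − ρ_c).
d = a (ρ_m − ρ_c)/(ρ_c − ρ_w) = 12570 m × 0.578/1.791 = 4060 m.

4060 m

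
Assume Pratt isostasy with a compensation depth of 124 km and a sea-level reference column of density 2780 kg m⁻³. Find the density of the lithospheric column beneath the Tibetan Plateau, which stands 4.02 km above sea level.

Pratt balance: ρ_ref D = ρ (D + h).
ρ = ρ_ref D/(D + h) = 2780 × 124 km/(124 km + 4.02 km) = 2690 kg m⁻³.

2690 kg m⁻³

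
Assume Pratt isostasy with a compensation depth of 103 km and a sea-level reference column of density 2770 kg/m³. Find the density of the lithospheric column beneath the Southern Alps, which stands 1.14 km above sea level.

2740 kg/m³

Pratt balance: ρ_ref D = ρ (D + h).
ρ = ρ_ref D/(D + h) = 2770 × 103 km/(103 km + 1.14 km) = 2740 kg/m³.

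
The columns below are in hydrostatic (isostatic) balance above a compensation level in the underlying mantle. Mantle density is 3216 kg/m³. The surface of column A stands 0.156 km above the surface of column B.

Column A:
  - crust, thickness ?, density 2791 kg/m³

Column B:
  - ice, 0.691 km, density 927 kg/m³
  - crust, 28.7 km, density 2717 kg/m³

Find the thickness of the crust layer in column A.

38.6 km

Take the compensation level at the base of the deeper column (depth z_c below the surface of column A) and equate Σ ρ_i t_i down to z_c; mantle fills any gap and the z_c terms cancel.
Column A: x×2791 + (z_c − 0 − x)×3216
Column B: 0.156×0 + 0.691×927 + 28.7×2717 + (z_c − 0.156 − 29.391)×3216
The z_c×3216 term appears on both sides and cancels. Collect the known terms of each column as K = Σ(ρt)_known − 3216 × (depth of known layers): K_A = 0 − 3216×0 = 0; K_B = 78618.457 − 3216×(0.156 + 29.391) = −16404.695.
Balance: K_A − x×(3216 − 2791) = K_B, so x = (K_A − K_B)/(3216 − 2791) = 16404.7/425 = 38.6 km.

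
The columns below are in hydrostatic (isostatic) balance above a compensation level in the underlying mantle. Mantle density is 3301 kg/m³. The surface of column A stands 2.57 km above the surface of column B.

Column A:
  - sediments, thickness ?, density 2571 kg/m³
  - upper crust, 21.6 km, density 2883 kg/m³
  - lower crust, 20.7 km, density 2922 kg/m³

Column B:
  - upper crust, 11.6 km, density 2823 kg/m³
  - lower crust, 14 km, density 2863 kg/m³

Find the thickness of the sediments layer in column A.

Take the compensation level at the base of the deeper column (depth z_c below the surface of column A) and equate Σ ρ_i t_i down to z_c; mantle fills any gap and the z_c terms cancel.
Column A: x×2571 + 21.6×2883 + 20.7×2922 + (z_c − 42.3 − x)×3301
Column B: 2.57×0 + 11.6×2823 + 14×2863 + (z_c − 2.57 − 25.6)×3301
The z_c×3301 term appears on both sides and cancels. Collect the known terms of each column as K = Σ(ρt)_known − 3301 × (depth of known layers): K_A = 122758.2 − 3301×42.3 = −16874.1; K_B = 72828.8 − 3301×(2.57 + 25.6) = −20160.37.
Balance: K_A − x×(3301 − 2571) = K_B, so x = (K_A − K_B)/(3301 − 2571) = 3286.27/730 = 4.5 km.

4.5 km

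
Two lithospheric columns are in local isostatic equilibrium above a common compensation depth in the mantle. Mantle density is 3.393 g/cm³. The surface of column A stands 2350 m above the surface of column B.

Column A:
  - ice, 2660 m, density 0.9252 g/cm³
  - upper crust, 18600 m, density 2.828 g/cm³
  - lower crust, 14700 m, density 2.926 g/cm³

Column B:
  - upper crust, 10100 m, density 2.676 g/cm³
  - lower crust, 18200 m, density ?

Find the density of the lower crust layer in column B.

Take the compensation level at the base of the deeper column (depth z_c below the surface of column A) and equate Σ ρ_i t_i down to z_c; mantle fills any gap and the z_c terms cancel.
Column A: 2660×0.9252 + 18600×2.828 + 14700×2.926 + (z_c − 35960)×3.393
Column B: 2350×0 + 10100×2.676 + 18200×ρ + (z_c − 2350 − 28300)×3.393
The z_c×3.393 term appears on both sides and cancels. Collect the known terms of each column as K = Σ(ρt)_known − 3.393 × (depth of known layers): K_A = 98074.032 − 3.393×35960 = −23938.248; K_B = 27027.6 − 3.393×(2350 + 28300) = −76967.85.
Balance: K_A = K_B + 18200×ρ, so ρ = (K_A − K_B)/18200 = 53029.6/18200 = 2.91 g/cm³.

2.91 g/cm³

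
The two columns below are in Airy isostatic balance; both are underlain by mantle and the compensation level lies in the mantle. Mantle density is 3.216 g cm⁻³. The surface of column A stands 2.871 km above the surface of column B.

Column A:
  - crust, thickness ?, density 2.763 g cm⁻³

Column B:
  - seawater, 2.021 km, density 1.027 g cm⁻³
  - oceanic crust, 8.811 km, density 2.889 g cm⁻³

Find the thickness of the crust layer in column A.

36.5 km

Take the compensation level at the base of the deeper column (depth z_c below the surface of column A) and equate Σ ρ_i t_i down to z_c; mantle fills any gap and the z_c terms cancel.
Column A: x×2.763 + (z_c − 0 − x)×3.216
Column B: 2.871×0 + 2.021×1.027 + 8.811×2.889 + (z_c − 2.871 − 10.832)×3.216
The z_c×3.216 term appears on both sides and cancels. Collect the known terms of each column as K = Σ(ρt)_known − 3.216 × (depth of known layers): K_A = 0 − 3.216×0 = 0; K_B = 27.530546 − 3.216×(2.871 + 10.832) = −16.538302.
Balance: K_A − x×(3.216 − 2.763) = K_B, so x = (K_A − K_B)/(3.216 − 2.763) = 16.5383/0.453 = 36.5 km.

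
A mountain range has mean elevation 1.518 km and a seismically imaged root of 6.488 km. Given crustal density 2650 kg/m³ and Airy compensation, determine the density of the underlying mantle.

Airy balance: ρ_c h = (ρ_m − ρ_c) r → ρ_m = ρ_c (1 + h/r).
ρ_m = 2650 × (1 + 1.518 km/6.488 km) = 3270 kg/m³.

3270 kg/m³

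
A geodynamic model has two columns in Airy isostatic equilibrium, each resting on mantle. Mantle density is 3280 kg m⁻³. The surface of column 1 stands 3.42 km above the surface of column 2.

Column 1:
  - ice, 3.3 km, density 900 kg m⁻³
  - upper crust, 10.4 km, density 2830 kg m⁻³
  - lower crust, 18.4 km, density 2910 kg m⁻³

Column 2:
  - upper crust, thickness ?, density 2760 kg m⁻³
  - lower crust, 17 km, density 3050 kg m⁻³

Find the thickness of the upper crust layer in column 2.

8.1 km

Take the compensation level at the base of the deeper column (depth z_c below the surface of column 1) and equate Σ ρ_i t_i down to z_c; mantle fills any gap and the z_c terms cancel.
Column 1: 3.3×900 + 10.4×2830 + 18.4×2910 + (z_c − 32.1)×3280
Column 2: 3.42×0 + x×2760 + 17×3050 + (z_c − 3.42 − 17 − x)×3280
The z_c×3280 term appears on both sides and cancels. Collect the known terms of each column as K = Σ(ρt)_known − 3280 × (depth of known layers): K_1 = 85946 − 3280×32.1 = −19342; K_2 = 51850 − 3280×(3.42 + 17) = −15127.6.
Balance: K_1 = K_2 − x×(3280 − 2760), so x = (K_2 − K_1)/(3280 − 2760) = 4214.4/520 = 8.1 km.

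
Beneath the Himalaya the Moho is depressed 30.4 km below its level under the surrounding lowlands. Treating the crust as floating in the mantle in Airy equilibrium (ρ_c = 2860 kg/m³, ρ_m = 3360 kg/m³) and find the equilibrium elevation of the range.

5.31 km

Isostatic balance requires: ρ_c h = (ρ_m − ρ_c) r.
h = r (ρ_m − ρ_c) / ρ_c = 30.4 km × (3360 − 2860) / 2860 = 5.31 km.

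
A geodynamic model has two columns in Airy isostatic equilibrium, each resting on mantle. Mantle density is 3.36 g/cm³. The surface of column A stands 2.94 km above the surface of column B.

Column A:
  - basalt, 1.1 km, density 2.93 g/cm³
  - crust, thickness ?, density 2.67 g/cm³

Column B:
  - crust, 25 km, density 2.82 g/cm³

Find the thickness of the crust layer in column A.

33.2 km

Take the compensation level at the base of the deeper column (depth z_c below the surface of column A) and equate Σ ρ_i t_i down to z_c; mantle fills any gap and the z_c terms cancel.
Column A: 1.1×2.93 + x×2.67 + (z_c − 1.1 − x)×3.36
Column B: 2.94×0 + 25×2.82 + (z_c − 2.94 − 25)×3.36
The z_c×3.36 term appears on both sides and cancels. Collect the known terms of each column as K = Σ(ρt)_known − 3.36 × (depth of known layers): K_A = 3.223 − 3.36×1.1 = −0.473; K_B = 70.5 − 3.36×(2.94 + 25) = −23.3784.
Balance: K_A − x×(3.36 − 2.67) = K_B, so x = (K_A − K_B)/(3.36 − 2.67) = 22.9054/0.69 = 33.2 km.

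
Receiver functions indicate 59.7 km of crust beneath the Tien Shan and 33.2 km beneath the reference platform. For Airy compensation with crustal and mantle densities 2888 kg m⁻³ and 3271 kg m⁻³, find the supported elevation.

Excess crust Δ = 59.7 km − 33.2 km = 26.5 km, split between elevation h and root r with h + r = Δ.
Airy balance ρ_c h = (ρ_m − ρ_c) r gives r = h ρ_c/(ρ_m − ρ_c), so h (1 + ρ_c/(ρ_m − ρ_c)) = Δ, i.e. h = Δ (ρ_m − ρ_c)/ρ_m.
h = 26.5 km × 383/3271 = 3.1 km.

3.1 km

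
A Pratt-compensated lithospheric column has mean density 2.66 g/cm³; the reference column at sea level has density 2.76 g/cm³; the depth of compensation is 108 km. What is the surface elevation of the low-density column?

ρ_ref D = ρ (D + h) → h = D (ρ_ref − ρ)/ρ.
h = 108 km × (2.76 − 2.66)/2.66 = 4.06 km.

4.06 km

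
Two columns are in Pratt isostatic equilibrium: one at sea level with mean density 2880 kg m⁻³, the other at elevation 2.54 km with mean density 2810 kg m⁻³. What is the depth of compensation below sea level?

ρ_ref D = ρ (D + h) → D (ρ_ref − ρ) = ρ h.
D = ρ h/(ρ_ref − ρ) = 2810 × 2.54 km/(2880 − 2810) = 102 km.

102 km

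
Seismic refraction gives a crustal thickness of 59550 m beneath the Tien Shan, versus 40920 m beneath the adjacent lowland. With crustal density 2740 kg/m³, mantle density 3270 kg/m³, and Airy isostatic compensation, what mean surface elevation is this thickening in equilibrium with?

Excess crust Δ = 59550 m − 40920 m = 18630 m, split between elevation h and root r with h + r = Δ.
Airy balance ρ_c h = (ρ_m − ρ_c) r gives r = h ρ_c/(ρ_m − ρ_c), so h (1 + ρ_c/(ρ_m − ρ_c)) = Δ, i.e. h = Δ (ρ_m − ρ_c)/ρ_m.
h = 18630 m × 530/3270 = 3020 m.

3020 m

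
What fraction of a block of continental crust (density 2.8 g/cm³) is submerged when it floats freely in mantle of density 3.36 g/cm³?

83.3%

Submerged fraction = ρ_obj/ρ_fluid = 2.8/3.36 = 83.3%.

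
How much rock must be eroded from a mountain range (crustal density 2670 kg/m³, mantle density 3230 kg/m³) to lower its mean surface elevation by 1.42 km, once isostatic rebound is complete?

Net drop Δ = e − u = e − e ρ_c/ρ_m = e (ρ_m − ρ_c)/ρ_m.
e = Δ ρ_m/(ρ_m − ρ_c) = 1.42 km × 3230/560 = 8.19 km.

8.19 km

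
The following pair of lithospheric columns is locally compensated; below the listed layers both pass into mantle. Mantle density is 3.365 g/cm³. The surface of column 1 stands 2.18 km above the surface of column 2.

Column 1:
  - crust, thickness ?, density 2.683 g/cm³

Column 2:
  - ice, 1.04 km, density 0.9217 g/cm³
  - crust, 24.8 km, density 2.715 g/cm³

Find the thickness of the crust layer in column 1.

38.1 km

Take the compensation level at the base of the deeper column (depth z_c below the surface of column 1) and equate Σ ρ_i t_i down to z_c; mantle fills any gap and the z_c terms cancel.
Column 1: x×2.683 + (z_c − 0 − x)×3.365
Column 2: 2.18×0 + 1.04×0.9217 + 24.8×2.715 + (z_c − 2.18 − 25.84)×3.365
The z_c×3.365 term appears on both sides and cancels. Collect the known terms of each column as K = Σ(ρt)_known − 3.365 × (depth of known layers): K_1 = 0 − 3.365×0 = 0; K_2 = 68.290568 − 3.365×(2.18 + 25.84) = −25.996732.
Balance: K_1 − x×(3.365 − 2.683) = K_2, so x = (K_1 − K_2)/(3.365 − 2.683) = 25.9967/0.682 = 38.1 km.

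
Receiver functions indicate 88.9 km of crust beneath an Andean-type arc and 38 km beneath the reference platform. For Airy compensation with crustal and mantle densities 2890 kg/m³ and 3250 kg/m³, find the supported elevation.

5.64 km

Excess crust Δ = 88.9 km − 38 km = 50.9 km, split between elevation h and root r with h + r = Δ.
Airy balance ρ_c h = (ρ_m − ρ_c) r gives r = h ρ_c/(ρ_m − ρ_c), so h (1 + ρ_c/(ρ_m − ρ_c)) = Δ, i.e. h = Δ (ρ_m − ρ_c)/ρ_m.
h = 50.9 km × 360/3250 = 5.64 km.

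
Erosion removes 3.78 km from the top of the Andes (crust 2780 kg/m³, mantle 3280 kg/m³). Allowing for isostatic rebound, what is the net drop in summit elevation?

0.576 km

Rebound u = e ρ_c/ρ_m = 3.78 km × 2780/3280 = 3.204 km.
Net surface drop = e − u = 3.78 km − 3.204 km = e (ρ_m − ρ_c)/ρ_m = 0.576 km.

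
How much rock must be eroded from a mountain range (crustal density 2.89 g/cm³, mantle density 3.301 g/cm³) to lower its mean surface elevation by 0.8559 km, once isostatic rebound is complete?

6.87 km

Net drop Δ = e − u = e − e ρ_c/ρ_m = e (ρ_m − ρ_c)/ρ_m.
e = Δ ρ_m/(ρ_m − ρ_c) = 0.8559 km × 3.301/0.411 = 6.87 km.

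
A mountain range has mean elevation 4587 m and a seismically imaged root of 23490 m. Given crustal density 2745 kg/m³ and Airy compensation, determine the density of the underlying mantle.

3280 kg/m³

Airy balance: ρ_c h = (ρ_m − ρ_c) r → ρ_m = ρ_c (1 + h/r).
ρ_m = 2745 × (1 + 4587 m/23490 m) = 3280 kg/m³.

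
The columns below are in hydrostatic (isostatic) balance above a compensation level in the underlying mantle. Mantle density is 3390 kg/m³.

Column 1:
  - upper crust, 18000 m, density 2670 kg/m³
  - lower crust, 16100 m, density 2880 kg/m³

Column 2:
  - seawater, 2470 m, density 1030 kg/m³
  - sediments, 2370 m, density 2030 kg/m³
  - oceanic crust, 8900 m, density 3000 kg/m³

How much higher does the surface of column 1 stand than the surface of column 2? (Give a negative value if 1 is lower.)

For any compensation level in the mantle, the mantle terms cancel and isostasy reduces to e = (Σt_1 − Σt_2) − (Σ(ρt)_1 − Σ(ρt)_2) / ρ_m.
Σt_1 = 34100 m; Σt_2 = 13740 m; Σ(ρt)_1 = 94428000; Σ(ρt)_2 = 34055200 (in m·kg/m³).
e = (34100 − 13740) − (94428000 − 34055200) / 3390 = 2550 m.

2550 m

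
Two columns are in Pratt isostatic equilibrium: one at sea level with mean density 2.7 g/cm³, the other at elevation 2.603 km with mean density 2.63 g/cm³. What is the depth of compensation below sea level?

97.8 km

ρ_ref D = ρ (D + h) → D (ρ_ref − ρ) = ρ h.
D = ρ h/(ρ_ref − ρ) = 2.63 × 2.603 km/(2.7 − 2.63) = 97.8 km.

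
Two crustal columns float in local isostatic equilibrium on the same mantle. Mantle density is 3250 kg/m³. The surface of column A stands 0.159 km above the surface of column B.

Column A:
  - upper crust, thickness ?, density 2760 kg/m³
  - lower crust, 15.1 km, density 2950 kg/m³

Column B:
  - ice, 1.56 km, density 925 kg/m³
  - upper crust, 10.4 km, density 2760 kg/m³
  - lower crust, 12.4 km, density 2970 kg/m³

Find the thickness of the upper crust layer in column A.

Take the compensation level at the base of the deeper column (depth z_c below the surface of column A) and equate Σ ρ_i t_i down to z_c; mantle fills any gap and the z_c terms cancel.
Column A: x×2760 + 15.1×2950 + (z_c − 15.1 − x)×3250
Column B: 0.159×0 + 1.56×925 + 10.4×2760 + 12.4×2970 + (z_c − 0.159 − 24.36)×3250
The z_c×3250 term appears on both sides and cancels. Collect the known terms of each column as K = Σ(ρt)_known − 3250 × (depth of known layers): K_A = 44545 − 3250×15.1 = −4530; K_B = 66975 − 3250×(0.159 + 24.36) = −12711.75.
Balance: K_A − x×(3250 − 2760) = K_B, so x = (K_A − K_B)/(3250 − 2760) = 8181.75/490 = 16.7 km.

16.7 km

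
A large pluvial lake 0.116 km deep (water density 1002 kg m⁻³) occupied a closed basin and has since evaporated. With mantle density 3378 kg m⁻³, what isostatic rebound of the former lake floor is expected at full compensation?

u = d ρ_w/ρ_m = 0.116 km × 1002/3378 = 0.0344 km.

0.0344 km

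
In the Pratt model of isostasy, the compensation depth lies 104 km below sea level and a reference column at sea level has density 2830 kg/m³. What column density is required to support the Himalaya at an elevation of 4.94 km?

2700 kg/m³

Pratt balance: ρ_ref D = ρ (D + h).
ρ = ρ_ref D/(D + h) = 2830 × 104 km/(104 km + 4.94 km) = 2700 kg/m³.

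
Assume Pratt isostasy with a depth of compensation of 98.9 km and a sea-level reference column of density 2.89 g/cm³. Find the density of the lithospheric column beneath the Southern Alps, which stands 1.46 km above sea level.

Pratt balance: ρ_ref D = ρ (D + h).
ρ = ρ_ref D/(D + h) = 2.89 × 98.9 km/(98.9 km + 1.46 km) = 2.85 g/cm³.

2.85 g/cm³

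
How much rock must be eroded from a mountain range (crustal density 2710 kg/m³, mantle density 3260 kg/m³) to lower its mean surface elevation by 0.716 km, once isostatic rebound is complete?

Net drop Δ = e − u = e − e ρ_c/ρ_m = e (ρ_m − ρ_c)/ρ_m.
e = Δ ρ_m/(ρ_m − ρ_c) = 0.716 km × 3260/550 = 4.24 km.

4.24 km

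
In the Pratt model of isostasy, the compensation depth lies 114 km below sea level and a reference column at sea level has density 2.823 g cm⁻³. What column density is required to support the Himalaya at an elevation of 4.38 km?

2.72 g cm⁻³

Pratt balance: ρ_ref D = ρ (D + h).
ρ = ρ_ref D/(D + h) = 2.823 × 114 km/(114 km + 4.38 km) = 2.72 g cm⁻³.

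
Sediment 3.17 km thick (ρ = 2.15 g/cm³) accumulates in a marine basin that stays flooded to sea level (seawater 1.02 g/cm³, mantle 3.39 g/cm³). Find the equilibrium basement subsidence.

Submarine loading: the sediment displaces seawater, and the subsidence is in turn flooded, so s (ρ_m − ρ_w) = t (ρ_sed − ρ_w).
s = 3.17 km × (2.15 − 1.02) / (3.39 − 1.02) = 1.51 km.

1.51 km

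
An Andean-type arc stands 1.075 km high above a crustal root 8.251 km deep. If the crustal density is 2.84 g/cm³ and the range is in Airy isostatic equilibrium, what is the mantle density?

Airy balance: ρ_c h = (ρ_m − ρ_c) r → ρ_m = ρ_c (1 + h/r).
ρ_m = 2.84 × (1 + 1.075 km/8.251 km) = 3.21 g/cm³.

3.21 g/cm³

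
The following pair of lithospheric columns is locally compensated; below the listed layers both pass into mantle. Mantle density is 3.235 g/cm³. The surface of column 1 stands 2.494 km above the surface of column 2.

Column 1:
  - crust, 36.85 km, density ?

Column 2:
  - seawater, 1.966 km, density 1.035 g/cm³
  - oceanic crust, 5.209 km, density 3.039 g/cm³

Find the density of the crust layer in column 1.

2.87 g/cm³

Take the compensation level at the base of the deeper column (depth z_c below the surface of column 1) and equate Σ ρ_i t_i down to z_c; mantle fills any gap and the z_c terms cancel.
Column 1: 36.85×ρ + (z_c − 36.85)×3.235
Column 2: 2.494×0 + 1.966×1.035 + 5.209×3.039 + (z_c − 2.494 − 7.175)×3.235
The z_c×3.235 term appears on both sides and cancels. Collect the known terms of each column as K = Σ(ρt)_known − 3.235 × (depth of known layers): K_1 = 0 − 3.235×36.85 = −119.20975; K_2 = 17.864961 − 3.235×(2.494 + 7.175) = −13.414254.
Balance: K_1 + 36.85×ρ = K_2, so ρ = (K_2 − K_1)/36.85 = 105.795/36.85 = 2.87 g/cm³.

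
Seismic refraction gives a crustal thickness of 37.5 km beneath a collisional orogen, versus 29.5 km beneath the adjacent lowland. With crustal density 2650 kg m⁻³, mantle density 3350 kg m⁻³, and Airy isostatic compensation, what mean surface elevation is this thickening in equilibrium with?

1.67 km

Excess crust Δ = 37.5 km − 29.5 km = 8 km, split between elevation h and root r with h + r = Δ.
Airy balance ρ_c h = (ρ_m − ρ_c) r gives r = h ρ_c/(ρ_m − ρ_c), so h (1 + ρ_c/(ρ_m − ρ_c)) = Δ, i.e. h = Δ (ρ_m − ρ_c)/ρ_m.
h = 8 km × 700/3350 = 1.67 km.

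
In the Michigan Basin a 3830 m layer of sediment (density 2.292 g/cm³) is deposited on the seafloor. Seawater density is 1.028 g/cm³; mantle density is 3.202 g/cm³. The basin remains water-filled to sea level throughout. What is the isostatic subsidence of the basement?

Submarine loading: the sediment displaces seawater, and the subsidence is in turn flooded, so s (ρ_m − ρ_w) = t (ρ_sed − ρ_w).
s = 3830 m × (2.292 − 1.028) / (3.202 − 1.028) = 2230 m.

2230 m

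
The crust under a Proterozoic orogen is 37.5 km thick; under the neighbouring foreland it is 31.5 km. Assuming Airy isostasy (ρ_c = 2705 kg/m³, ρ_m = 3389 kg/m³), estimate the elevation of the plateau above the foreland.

Excess crust Δ = 37.5 km − 31.5 km = 6 km, split between elevation h and root r with h + r = Δ.
Airy balance ρ_c h = (ρ_m − ρ_c) r gives r = h ρ_c/(ρ_m − ρ_c), so h (1 + ρ_c/(ρ_m − ρ_c)) = Δ, i.e. h = Δ (ρ_m − ρ_c)/ρ_m.
h = 6 km × 684/3389 = 1.21 km.

1.21 km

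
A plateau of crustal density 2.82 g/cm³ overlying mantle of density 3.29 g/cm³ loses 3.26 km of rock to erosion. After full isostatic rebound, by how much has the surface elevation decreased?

Rebound u = e ρ_c/ρ_m = 3.26 km × 2.82/3.29 = 2.794 km.
Net surface drop = e − u = 3.26 km − 2.794 km = e (ρ_m − ρ_c)/ρ_m = 0.466 km.

0.466 km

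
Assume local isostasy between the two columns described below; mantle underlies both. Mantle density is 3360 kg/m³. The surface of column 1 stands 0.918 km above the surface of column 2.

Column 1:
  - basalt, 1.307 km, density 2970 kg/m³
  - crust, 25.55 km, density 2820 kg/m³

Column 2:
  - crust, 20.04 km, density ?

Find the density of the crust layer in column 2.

Take the compensation level at the base of the deeper column (depth z_c below the surface of column 1) and equate Σ ρ_i t_i down to z_c; mantle fills any gap and the z_c terms cancel.
Column 1: 1.307×2970 + 25.55×2820 + (z_c − 26.857)×3360
Column 2: 0.918×0 + 20.04×ρ + (z_c − 0.918 − 20.04)×3360
The z_c×3360 term appears on both sides and cancels. Collect the known terms of each column as K = Σ(ρt)_known − 3360 × (depth of known layers): K_1 = 75932.79 − 3360×26.857 = −14306.73; K_2 = 0 − 3360×(0.918 + 20.04) = −70418.88.
Balance: K_1 = K_2 + 20.04×ρ, so ρ = (K_1 − K_2)/20.04 = 56112.2/20.04 = 2800 kg/m³.

2800 kg/m³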